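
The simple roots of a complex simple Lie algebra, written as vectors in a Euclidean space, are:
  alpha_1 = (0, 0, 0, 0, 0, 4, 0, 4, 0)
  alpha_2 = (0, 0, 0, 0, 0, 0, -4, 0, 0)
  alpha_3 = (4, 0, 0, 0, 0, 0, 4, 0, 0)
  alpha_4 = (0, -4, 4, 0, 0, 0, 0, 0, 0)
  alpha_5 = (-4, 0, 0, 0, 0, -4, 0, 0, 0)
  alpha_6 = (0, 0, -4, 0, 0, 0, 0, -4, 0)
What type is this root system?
B_6 (so(13))

Compute the Cartan integers a_ij = 2(alpha_i, alpha_j)/(alpha_j, alpha_j); the resulting 6x6 Cartan matrix is
[[2, 0, 0, 0, -1, -1], [0, 2, -1, 0, 0, 0], [0, -2, 2, 0, -1, 0], [0, 0, 0, 2, 0, -1], [-1, 0, -1, 0, 2, 0], [-1, 0, 0, -1, 0, 2]].
The roots have two lengths (squared-length ratio 2:1); the short ones are alpha_{2}. The associated Dynkin diagram is a chain of 6 nodes with a double edge at one end; the terminal node there is the unique short simple root (B_6), so the type is B_6 (the algebra so(13)).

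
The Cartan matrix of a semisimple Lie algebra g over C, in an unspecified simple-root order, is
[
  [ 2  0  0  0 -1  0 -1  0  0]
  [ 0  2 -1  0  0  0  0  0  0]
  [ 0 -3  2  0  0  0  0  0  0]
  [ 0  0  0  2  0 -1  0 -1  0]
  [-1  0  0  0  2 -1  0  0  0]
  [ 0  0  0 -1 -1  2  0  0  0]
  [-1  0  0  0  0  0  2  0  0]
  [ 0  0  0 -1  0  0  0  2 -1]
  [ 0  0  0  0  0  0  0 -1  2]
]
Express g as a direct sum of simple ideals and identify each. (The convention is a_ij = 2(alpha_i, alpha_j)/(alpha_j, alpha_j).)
type A_7 ⊕ type G_2

The diagram associated to this matrix has two connected components: the simple roots {alpha_1, alpha_4, alpha_5, alpha_6, alpha_7, alpha_8, alpha_9} form a chain of 7 nodes with single edges (A_7), and {alpha_2, alpha_3} form two nodes joined by a triple edge (G_2). A semisimple Lie algebra decomposes uniquely as the direct sum of simple ideals, one per connected component of its Dynkin diagram, so g ≅ A_7 ⊕ G_2 (dimension 63 + 14 = 77).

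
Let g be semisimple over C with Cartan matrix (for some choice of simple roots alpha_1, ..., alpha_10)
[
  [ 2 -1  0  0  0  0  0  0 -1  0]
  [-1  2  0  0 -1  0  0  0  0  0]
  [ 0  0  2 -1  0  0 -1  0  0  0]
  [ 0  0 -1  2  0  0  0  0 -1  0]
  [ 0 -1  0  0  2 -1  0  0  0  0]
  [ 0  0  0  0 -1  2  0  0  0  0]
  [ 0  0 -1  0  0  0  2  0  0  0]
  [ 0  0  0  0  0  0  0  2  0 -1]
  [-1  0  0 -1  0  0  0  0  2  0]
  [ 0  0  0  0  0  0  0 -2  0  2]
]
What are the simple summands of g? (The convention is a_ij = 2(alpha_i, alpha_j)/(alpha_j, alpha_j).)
The diagram associated to this matrix has two connected components: the simple roots {alpha_1, alpha_2, alpha_3, alpha_4, alpha_5, alpha_6, alpha_7, alpha_9} form a chain of 8 nodes with single edges (A_8), and {alpha_8, alpha_10} form a chain of 2 nodes with a double edge at one end; the terminal node there is the unique short simple root (B_2). A semisimple Lie algebra decomposes uniquely as the direct sum of simple ideals, one per connected component of its Dynkin diagram, so g ≅ A_8 ⊕ B_2 (dimension 80 + 10 = 90).

A8 + B2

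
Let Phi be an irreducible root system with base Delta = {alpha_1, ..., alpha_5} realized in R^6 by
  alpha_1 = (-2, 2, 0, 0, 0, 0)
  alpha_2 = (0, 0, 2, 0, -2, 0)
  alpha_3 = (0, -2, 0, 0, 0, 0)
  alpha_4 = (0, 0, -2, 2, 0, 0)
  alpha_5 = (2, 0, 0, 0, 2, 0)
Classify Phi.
B_5 (so(11))

Compute the Cartan integers a_ij = 2(alpha_i, alpha_j)/(alpha_j, alpha_j); the resulting 5x5 Cartan matrix is
[[2, 0, -2, 0, -1], [0, 2, 0, -1, -1], [-1, 0, 2, 0, 0], [0, -1, 0, 2, 0], [-1, -1, 0, 0, 2]].
The roots have two lengths (squared-length ratio 2:1); the short ones are alpha_{3}. The associated Dynkin diagram is a chain of 5 nodes with a double edge at one end; the terminal node there is the unique short simple root (B_5), so the type is B_5 (the algebra so(11)).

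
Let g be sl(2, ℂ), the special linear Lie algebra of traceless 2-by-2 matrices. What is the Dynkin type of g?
type A_1

This is sl(2), which has dimension 2^2 - 1 = 3 and rank 2 - 1 = 1 (a Cartan subalgebra is the diagonal traceless matrices). In the classification of classical Lie algebras, the special linear algebra sl(n+1) has type A_n; here n = 1, so the Dynkin diagram is a chain of 1 nodes with single edges (A_1). Hence the type is A_1.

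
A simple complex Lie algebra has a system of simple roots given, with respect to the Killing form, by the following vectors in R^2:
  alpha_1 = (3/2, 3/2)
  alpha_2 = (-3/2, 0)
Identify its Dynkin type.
B2

Compute the Cartan integers a_ij = 2(alpha_i, alpha_j)/(alpha_j, alpha_j); the resulting 2x2 Cartan matrix is
[[2, -2], [-1, 2]].
The roots have two lengths (squared-length ratio 2:1); the short ones are alpha_{2}. The associated Dynkin diagram is a chain of 2 nodes with a double edge at one end; the terminal node there is the unique short simple root (B_2), so the type is B_2 (the algebra so(5)).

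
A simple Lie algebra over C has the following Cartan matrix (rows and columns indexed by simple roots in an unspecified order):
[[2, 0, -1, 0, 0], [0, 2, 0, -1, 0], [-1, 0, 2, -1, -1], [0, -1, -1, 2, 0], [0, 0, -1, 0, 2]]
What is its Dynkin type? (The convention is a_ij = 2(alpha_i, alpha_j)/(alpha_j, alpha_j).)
The matrix has rank 5 with 2's on the diagonal. Reading the off-diagonal entries as Dynkin edges (a single edge where a_ij = a_ji = -1; a double or triple edge where a_ij * a_ji = 2 or 3), the diagram is a chain of 3 nodes with a fork of two nodes at one end (D_5). One simple-root ordering that puts it in standard form is (alpha_2, alpha_4, alpha_3, alpha_1, alpha_5). So the algebra is type D_5, i.e. so(10).

type D_5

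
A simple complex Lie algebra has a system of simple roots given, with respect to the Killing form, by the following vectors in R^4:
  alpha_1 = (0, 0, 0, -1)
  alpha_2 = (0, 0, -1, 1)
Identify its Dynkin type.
Compute the Cartan integers a_ij = 2(alpha_i, alpha_j)/(alpha_j, alpha_j); the resulting 2x2 Cartan matrix is
[[2, -1], [-2, 2]].
The roots have two lengths (squared-length ratio 2:1); the short ones are alpha_{1}. The associated Dynkin diagram is a chain of 2 nodes with a double edge at one end; the terminal node there is the unique short simple root (B_2), so the type is B_2 (the algebra so(5)).

type B_2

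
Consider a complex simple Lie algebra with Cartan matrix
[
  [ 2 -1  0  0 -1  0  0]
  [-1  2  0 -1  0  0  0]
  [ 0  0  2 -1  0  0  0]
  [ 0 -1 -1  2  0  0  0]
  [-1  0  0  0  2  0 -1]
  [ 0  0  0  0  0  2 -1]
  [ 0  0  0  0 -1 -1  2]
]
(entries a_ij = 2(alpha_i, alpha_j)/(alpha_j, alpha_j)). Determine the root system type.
type A_7

The matrix has rank 7 with 2's on the diagonal. Reading the off-diagonal entries as Dynkin edges (a single edge where a_ij = a_ji = -1; a double or triple edge where a_ij * a_ji = 2 or 3), the diagram is a chain of 7 nodes with single edges (A_7). One simple-root ordering that puts it in standard form is (alpha_3, alpha_4, alpha_2, alpha_1, alpha_5, alpha_7, alpha_6). So the algebra is type A_7, i.e. sl(8).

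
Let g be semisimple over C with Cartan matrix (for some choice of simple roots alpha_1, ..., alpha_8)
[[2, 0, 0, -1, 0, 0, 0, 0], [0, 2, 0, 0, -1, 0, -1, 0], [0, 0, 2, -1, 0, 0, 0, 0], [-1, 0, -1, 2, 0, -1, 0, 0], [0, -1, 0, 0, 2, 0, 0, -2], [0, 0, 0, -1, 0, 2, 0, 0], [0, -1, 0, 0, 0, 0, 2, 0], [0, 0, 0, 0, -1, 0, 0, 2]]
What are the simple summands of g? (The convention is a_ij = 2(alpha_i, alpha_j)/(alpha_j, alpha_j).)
B_4 (so(9)) + D_4 (so(8))

The diagram associated to this matrix has two connected components: the simple roots {alpha_2, alpha_5, alpha_7, alpha_8} form a chain of 4 nodes with a double edge at one end; the terminal node there is the unique short simple root (B_4), and {alpha_1, alpha_3, alpha_4, alpha_6} form a chain of 2 nodes with a fork of two nodes at one end (D_4). A semisimple Lie algebra decomposes uniquely as the direct sum of simple ideals, one per connected component of its Dynkin diagram, so g ≅ B_4 ⊕ D_4 (dimension 36 + 28 = 64).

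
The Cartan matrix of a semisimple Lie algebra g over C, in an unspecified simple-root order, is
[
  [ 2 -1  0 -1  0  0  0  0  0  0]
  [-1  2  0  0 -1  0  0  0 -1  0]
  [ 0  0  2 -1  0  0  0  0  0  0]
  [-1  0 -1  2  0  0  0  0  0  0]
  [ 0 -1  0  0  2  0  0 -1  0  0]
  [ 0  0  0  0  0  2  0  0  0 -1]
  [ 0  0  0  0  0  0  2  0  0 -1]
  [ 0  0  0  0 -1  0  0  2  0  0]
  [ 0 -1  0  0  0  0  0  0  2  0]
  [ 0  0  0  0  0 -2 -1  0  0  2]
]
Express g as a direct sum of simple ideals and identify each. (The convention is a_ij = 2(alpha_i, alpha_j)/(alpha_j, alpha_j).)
type B_3 + type E_7

The diagram associated to this matrix has two connected components: the simple roots {alpha_6, alpha_7, alpha_10} form a chain of 3 nodes with a double edge at one end; the terminal node there is the unique short simple root (B_3), and {alpha_1, alpha_2, alpha_3, alpha_4, alpha_5, alpha_8, alpha_9} form a chain of 6 nodes with one extra node attached to the third node from one end (E_7). A semisimple Lie algebra decomposes uniquely as the direct sum of simple ideals, one per connected component of its Dynkin diagram, so g ≅ B_3 ⊕ E_7 (dimension 21 + 133 = 154).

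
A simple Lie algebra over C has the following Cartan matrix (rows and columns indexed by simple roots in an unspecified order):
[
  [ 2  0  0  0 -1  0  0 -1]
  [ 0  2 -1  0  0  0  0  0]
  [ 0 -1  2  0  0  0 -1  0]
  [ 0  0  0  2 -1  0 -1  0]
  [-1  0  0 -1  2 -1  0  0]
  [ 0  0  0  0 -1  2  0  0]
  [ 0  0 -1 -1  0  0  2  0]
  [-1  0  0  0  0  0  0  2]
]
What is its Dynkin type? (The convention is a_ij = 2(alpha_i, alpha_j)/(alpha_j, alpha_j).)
The matrix has rank 8 with 2's on the diagonal. Reading the off-diagonal entries as Dynkin edges (a single edge where a_ij = a_ji = -1; a double or triple edge where a_ij * a_ji = 2 or 3), the diagram is a chain of 7 nodes with one extra node attached to the third node from one end (E_8). One simple-root ordering that puts it in standard form is (alpha_8, alpha_6, alpha_1, alpha_5, alpha_4, alpha_7, alpha_3, alpha_2). So the algebra is type E_8.

E_8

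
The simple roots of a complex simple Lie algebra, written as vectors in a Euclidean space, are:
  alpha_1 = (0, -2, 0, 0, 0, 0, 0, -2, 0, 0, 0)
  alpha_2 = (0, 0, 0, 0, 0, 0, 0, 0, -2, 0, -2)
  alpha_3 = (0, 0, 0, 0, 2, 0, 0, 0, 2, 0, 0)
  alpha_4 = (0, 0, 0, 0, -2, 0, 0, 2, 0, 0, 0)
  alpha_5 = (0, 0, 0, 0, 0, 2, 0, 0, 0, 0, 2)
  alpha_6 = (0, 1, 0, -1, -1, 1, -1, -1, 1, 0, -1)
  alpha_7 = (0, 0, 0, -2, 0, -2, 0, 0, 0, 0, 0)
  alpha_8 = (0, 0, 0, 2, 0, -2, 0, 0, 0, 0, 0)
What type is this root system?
E8

Compute the Cartan integers a_ij = 2(alpha_i, alpha_j)/(alpha_j, alpha_j); the resulting 8x8 Cartan matrix is
[[2, 0, 0, -1, 0, 0, 0, 0], [0, 2, -1, 0, -1, 0, 0, 0], [0, -1, 2, -1, 0, 0, 0, 0], [-1, 0, -1, 2, 0, 0, 0, 0], [0, -1, 0, 0, 2, 0, -1, -1], [0, 0, 0, 0, 0, 2, 0, -1], [0, 0, 0, 0, -1, 0, 2, 0], [0, 0, 0, 0, -1, -1, 0, 2]].
All simple roots have the same length, so the diagram is simply laced. The associated Dynkin diagram is a chain of 7 nodes with one extra node attached to the third node from one end (E_8), so the type is E_8.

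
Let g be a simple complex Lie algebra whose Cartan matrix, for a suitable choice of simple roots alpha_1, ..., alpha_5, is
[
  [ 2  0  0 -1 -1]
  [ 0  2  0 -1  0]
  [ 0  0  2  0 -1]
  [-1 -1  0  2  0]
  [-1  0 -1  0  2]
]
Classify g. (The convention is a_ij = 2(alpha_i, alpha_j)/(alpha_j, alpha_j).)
A_5 (sl(6))

The matrix has rank 5 with 2's on the diagonal. Reading the off-diagonal entries as Dynkin edges (a single edge where a_ij = a_ji = -1; a double or triple edge where a_ij * a_ji = 2 or 3), the diagram is a chain of 5 nodes with single edges (A_5). One simple-root ordering that puts it in standard form is (alpha_2, alpha_4, alpha_1, alpha_5, alpha_3). So the algebra is type A_5, i.e. sl(6).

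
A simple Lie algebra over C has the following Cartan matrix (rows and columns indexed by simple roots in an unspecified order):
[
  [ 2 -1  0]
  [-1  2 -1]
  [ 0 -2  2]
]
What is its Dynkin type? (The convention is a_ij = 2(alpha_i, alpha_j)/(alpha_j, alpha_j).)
The matrix has rank 3 with 2's on the diagonal. Reading the off-diagonal entries as Dynkin edges (a single edge where a_ij = a_ji = -1; a double or triple edge where a_ij * a_ji = 2 or 3), the diagram is a chain of 3 nodes with a double edge at one end; the terminal node there is the unique long simple root (C_3). One simple-root ordering that puts it in standard form is (alpha_1, alpha_2, alpha_3). So the algebra is type C_3, i.e. sp(6).

type C_3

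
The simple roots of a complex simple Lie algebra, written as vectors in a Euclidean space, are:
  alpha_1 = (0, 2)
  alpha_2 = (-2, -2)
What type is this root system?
B_2 (so(5))

Compute the Cartan integers a_ij = 2(alpha_i, alpha_j)/(alpha_j, alpha_j); the resulting 2x2 Cartan matrix is
[[2, -1], [-2, 2]].
The roots have two lengths (squared-length ratio 2:1); the short ones are alpha_{1}. The associated Dynkin diagram is a chain of 2 nodes with a double edge at one end; the terminal node there is the unique short simple root (B_2), so the type is B_2 (the algebra so(5)).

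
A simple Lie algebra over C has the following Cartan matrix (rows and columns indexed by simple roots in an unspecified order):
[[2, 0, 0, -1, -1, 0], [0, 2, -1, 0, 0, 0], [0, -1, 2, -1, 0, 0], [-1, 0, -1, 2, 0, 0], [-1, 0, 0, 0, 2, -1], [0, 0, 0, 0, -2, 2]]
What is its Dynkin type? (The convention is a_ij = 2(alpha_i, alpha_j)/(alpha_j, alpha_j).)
The matrix has rank 6 with 2's on the diagonal. Reading the off-diagonal entries as Dynkin edges (a single edge where a_ij = a_ji = -1; a double or triple edge where a_ij * a_ji = 2 or 3), the diagram is a chain of 6 nodes with a double edge at one end; the terminal node there is the unique long simple root (C_6). One simple-root ordering that puts it in standard form is (alpha_2, alpha_3, alpha_4, alpha_1, alpha_5, alpha_6). So the algebra is type C_6, i.e. sp(12).

C_6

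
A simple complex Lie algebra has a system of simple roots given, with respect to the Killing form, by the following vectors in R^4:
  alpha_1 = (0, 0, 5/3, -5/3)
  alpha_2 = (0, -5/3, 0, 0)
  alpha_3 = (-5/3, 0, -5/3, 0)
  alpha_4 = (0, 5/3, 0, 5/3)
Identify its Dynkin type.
type B_4

Compute the Cartan integers a_ij = 2(alpha_i, alpha_j)/(alpha_j, alpha_j); the resulting 4x4 Cartan matrix is
[[2, 0, -1, -1], [0, 2, 0, -1], [-1, 0, 2, 0], [-1, -2, 0, 2]].
The roots have two lengths (squared-length ratio 2:1); the short ones are alpha_{2}. The associated Dynkin diagram is a chain of 4 nodes with a double edge at one end; the terminal node there is the unique short simple root (B_4), so the type is B_4 (the algebra so(9)).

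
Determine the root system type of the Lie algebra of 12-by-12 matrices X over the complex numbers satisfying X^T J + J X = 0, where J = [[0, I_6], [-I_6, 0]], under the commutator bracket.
C_6 (sp(12))

This is sp(12), which has dimension 12(12+1)/2 = 78 and rank 12/2 = 6. In the classification of classical Lie algebras, the symplectic algebra sp(2n) has type C_n; here n = 6, so the Dynkin diagram is a chain of 6 nodes with a double edge at one end; the terminal node there is the unique long simple root (C_6). Hence the type is C_6.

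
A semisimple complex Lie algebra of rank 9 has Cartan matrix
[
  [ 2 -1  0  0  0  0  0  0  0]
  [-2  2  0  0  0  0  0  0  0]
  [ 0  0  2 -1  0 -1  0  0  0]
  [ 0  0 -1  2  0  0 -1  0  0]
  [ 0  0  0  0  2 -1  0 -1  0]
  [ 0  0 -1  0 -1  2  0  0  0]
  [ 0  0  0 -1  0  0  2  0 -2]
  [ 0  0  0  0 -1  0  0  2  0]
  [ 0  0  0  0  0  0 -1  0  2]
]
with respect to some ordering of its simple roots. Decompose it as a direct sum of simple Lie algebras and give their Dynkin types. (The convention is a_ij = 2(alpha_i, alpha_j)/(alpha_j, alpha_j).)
The diagram associated to this matrix has two connected components: the simple roots {alpha_1, alpha_2} form a chain of 2 nodes with a double edge at one end; the terminal node there is the unique short simple root (B_2), and {alpha_3, alpha_4, alpha_5, alpha_6, alpha_7, alpha_8, alpha_9} form a chain of 7 nodes with a double edge at one end; the terminal node there is the unique short simple root (B_7). A semisimple Lie algebra decomposes uniquely as the direct sum of simple ideals, one per connected component of its Dynkin diagram, so g ≅ B_2 ⊕ B_7 (dimension 10 + 105 = 115).

type B_2 ⊕ type B_7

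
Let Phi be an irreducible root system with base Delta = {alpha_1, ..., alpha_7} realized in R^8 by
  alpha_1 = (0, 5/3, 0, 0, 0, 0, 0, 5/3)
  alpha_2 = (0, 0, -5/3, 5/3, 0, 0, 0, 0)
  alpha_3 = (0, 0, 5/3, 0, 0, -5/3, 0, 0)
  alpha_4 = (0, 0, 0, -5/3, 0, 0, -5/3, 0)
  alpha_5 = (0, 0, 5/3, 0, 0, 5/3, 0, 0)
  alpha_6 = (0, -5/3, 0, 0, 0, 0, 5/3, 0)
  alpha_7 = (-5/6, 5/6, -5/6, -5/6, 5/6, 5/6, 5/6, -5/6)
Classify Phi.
E7

Compute the Cartan integers a_ij = 2(alpha_i, alpha_j)/(alpha_j, alpha_j); the resulting 7x7 Cartan matrix is
[[2, 0, 0, 0, 0, -1, 0], [0, 2, -1, -1, -1, 0, 0], [0, -1, 2, 0, 0, 0, -1], [0, -1, 0, 2, 0, -1, 0], [0, -1, 0, 0, 2, 0, 0], [-1, 0, 0, -1, 0, 2, 0], [0, 0, -1, 0, 0, 0, 2]].
All simple roots have the same length, so the diagram is simply laced. The associated Dynkin diagram is a chain of 6 nodes with one extra node attached to the third node from one end (E_7), so the type is E_7.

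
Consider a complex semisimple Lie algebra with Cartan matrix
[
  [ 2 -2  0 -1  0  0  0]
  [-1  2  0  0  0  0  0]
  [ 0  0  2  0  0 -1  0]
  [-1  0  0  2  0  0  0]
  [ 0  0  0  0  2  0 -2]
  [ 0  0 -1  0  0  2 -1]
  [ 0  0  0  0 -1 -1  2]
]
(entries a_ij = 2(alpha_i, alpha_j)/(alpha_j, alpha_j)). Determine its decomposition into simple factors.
The diagram associated to this matrix has two connected components: the simple roots {alpha_1, alpha_2, alpha_4} form a chain of 3 nodes with a double edge at one end; the terminal node there is the unique short simple root (B_3), and {alpha_3, alpha_5, alpha_6, alpha_7} form a chain of 4 nodes with a double edge at one end; the terminal node there is the unique long simple root (C_4). A semisimple Lie algebra decomposes uniquely as the direct sum of simple ideals, one per connected component of its Dynkin diagram, so g ≅ B_3 ⊕ C_4 (dimension 21 + 36 = 57).

B3 ⊕ C4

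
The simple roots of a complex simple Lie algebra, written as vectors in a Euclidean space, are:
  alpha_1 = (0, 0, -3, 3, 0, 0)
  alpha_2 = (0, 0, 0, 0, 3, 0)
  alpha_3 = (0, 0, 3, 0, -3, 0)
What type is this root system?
Compute the Cartan integers a_ij = 2(alpha_i, alpha_j)/(alpha_j, alpha_j); the resulting 3x3 Cartan matrix is
[[2, 0, -1], [0, 2, -1], [-1, -2, 2]].
The roots have two lengths (squared-length ratio 2:1); the short ones are alpha_{2}. The associated Dynkin diagram is a chain of 3 nodes with a double edge at one end; the terminal node there is the unique short simple root (B_3), so the type is B_3 (the algebra so(7)).

B3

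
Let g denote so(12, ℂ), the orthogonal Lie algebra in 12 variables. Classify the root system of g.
This is so(12) with 12 even, which has dimension 12(12-1)/2 = 66 and rank 12/2 = 6. In the classification of classical Lie algebras, the orthogonal algebra so(2n) in an even number of variables has type D_n; here n = 6, so the Dynkin diagram is a chain of 4 nodes with a fork of two nodes at one end (D_6). Hence the type is D_6.

D6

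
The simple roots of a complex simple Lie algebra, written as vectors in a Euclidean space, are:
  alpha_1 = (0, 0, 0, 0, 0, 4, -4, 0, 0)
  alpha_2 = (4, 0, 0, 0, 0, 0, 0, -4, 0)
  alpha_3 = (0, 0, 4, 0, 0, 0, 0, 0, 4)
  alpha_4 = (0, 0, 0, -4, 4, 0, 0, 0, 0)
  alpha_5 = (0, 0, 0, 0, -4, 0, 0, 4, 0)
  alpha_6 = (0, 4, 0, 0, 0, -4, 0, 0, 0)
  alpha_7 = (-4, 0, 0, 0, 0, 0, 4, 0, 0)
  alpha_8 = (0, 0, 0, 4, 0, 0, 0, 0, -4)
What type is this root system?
A_8 (sl(9))

Compute the Cartan integers a_ij = 2(alpha_i, alpha_j)/(alpha_j, alpha_j); the resulting 8x8 Cartan matrix is
[[2, 0, 0, 0, 0, -1, -1, 0], [0, 2, 0, 0, -1, 0, -1, 0], [0, 0, 2, 0, 0, 0, 0, -1], [0, 0, 0, 2, -1, 0, 0, -1], [0, -1, 0, -1, 2, 0, 0, 0], [-1, 0, 0, 0, 0, 2, 0, 0], [-1, -1, 0, 0, 0, 0, 2, 0], [0, 0, -1, -1, 0, 0, 0, 2]].
All simple roots have the same length, so the diagram is simply laced. The associated Dynkin diagram is a chain of 8 nodes with single edges (A_8), so the type is A_8 (the algebra sl(9)).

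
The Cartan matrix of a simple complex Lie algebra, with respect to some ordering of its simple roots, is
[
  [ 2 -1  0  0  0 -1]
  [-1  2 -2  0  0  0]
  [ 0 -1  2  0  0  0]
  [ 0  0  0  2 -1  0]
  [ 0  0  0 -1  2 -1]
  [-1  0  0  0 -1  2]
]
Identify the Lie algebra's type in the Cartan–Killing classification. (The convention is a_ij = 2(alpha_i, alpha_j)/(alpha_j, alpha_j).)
B6

The matrix has rank 6 with 2's on the diagonal. Reading the off-diagonal entries as Dynkin edges (a single edge where a_ij = a_ji = -1; a double or triple edge where a_ij * a_ji = 2 or 3), the diagram is a chain of 6 nodes with a double edge at one end; the terminal node there is the unique short simple root (B_6). One simple-root ordering that puts it in standard form is (alpha_4, alpha_5, alpha_6, alpha_1, alpha_2, alpha_3). So the algebra is type B_6, i.e. so(13).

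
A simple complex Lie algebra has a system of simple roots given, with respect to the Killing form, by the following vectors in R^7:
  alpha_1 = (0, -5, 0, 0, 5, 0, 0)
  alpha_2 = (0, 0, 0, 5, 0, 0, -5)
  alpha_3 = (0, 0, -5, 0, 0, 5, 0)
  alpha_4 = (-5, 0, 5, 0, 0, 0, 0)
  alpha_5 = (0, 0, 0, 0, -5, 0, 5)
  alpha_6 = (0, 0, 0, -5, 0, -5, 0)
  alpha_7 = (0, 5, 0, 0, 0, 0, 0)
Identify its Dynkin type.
type B_7

Compute the Cartan integers a_ij = 2(alpha_i, alpha_j)/(alpha_j, alpha_j); the resulting 7x7 Cartan matrix is
[[2, 0, 0, 0, -1, 0, -2], [0, 2, 0, 0, -1, -1, 0], [0, 0, 2, -1, 0, -1, 0], [0, 0, -1, 2, 0, 0, 0], [-1, -1, 0, 0, 2, 0, 0], [0, -1, -1, 0, 0, 2, 0], [-1, 0, 0, 0, 0, 0, 2]].
The roots have two lengths (squared-length ratio 2:1); the short ones are alpha_{7}. The associated Dynkin diagram is a chain of 7 nodes with a double edge at one end; the terminal node there is the unique short simple root (B_7), so the type is B_7 (the algebra so(15)).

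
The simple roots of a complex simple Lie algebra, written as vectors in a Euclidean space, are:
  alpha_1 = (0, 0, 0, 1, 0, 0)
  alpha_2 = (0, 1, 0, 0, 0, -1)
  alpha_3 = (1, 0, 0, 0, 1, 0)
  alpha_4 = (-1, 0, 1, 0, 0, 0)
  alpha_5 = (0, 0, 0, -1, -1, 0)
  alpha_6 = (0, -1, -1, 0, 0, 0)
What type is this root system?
B6

Compute the Cartan integers a_ij = 2(alpha_i, alpha_j)/(alpha_j, alpha_j); the resulting 6x6 Cartan matrix is
[[2, 0, 0, 0, -1, 0], [0, 2, 0, 0, 0, -1], [0, 0, 2, -1, -1, 0], [0, 0, -1, 2, 0, -1], [-2, 0, -1, 0, 2, 0], [0, -1, 0, -1, 0, 2]].
The roots have two lengths (squared-length ratio 2:1); the short ones are alpha_{1}. The associated Dynkin diagram is a chain of 6 nodes with a double edge at one end; the terminal node there is the unique short simple root (B_6), so the type is B_6 (the algebra so(13)).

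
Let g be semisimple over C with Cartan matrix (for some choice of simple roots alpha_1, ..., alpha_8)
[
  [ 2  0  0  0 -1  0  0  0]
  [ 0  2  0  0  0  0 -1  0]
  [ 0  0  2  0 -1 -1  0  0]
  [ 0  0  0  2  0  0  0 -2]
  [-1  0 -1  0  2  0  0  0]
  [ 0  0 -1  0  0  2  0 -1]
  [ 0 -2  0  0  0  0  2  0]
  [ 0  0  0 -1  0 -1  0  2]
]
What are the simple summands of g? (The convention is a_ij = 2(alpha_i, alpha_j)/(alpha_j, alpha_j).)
type B_2 ⊕ type C_6

The diagram associated to this matrix has two connected components: the simple roots {alpha_2, alpha_7} form a chain of 2 nodes with a double edge at one end; the terminal node there is the unique short simple root (B_2), and {alpha_1, alpha_3, alpha_4, alpha_5, alpha_6, alpha_8} form a chain of 6 nodes with a double edge at one end; the terminal node there is the unique long simple root (C_6). A semisimple Lie algebra decomposes uniquely as the direct sum of simple ideals, one per connected component of its Dynkin diagram, so g ≅ B_2 ⊕ C_6 (dimension 10 + 78 = 88).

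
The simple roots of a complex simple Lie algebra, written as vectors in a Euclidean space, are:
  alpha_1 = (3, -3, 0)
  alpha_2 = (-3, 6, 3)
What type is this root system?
Compute the Cartan integers a_ij = 2(alpha_i, alpha_j)/(alpha_j, alpha_j); the resulting 2x2 Cartan matrix is
[[2, -1], [-3, 2]].
The roots have two lengths (squared-length ratio 3:1); the short ones are alpha_{1}. The associated Dynkin diagram is two nodes joined by a triple edge (G_2), so the type is G_2.

G_2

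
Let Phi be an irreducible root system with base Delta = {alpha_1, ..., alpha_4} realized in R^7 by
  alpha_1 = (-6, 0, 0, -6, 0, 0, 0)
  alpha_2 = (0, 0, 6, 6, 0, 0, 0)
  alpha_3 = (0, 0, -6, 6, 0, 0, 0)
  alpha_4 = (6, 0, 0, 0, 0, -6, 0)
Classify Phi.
type D_4

Compute the Cartan integers a_ij = 2(alpha_i, alpha_j)/(alpha_j, alpha_j); the resulting 4x4 Cartan matrix is
[[2, -1, -1, -1], [-1, 2, 0, 0], [-1, 0, 2, 0], [-1, 0, 0, 2]].
All simple roots have the same length, so the diagram is simply laced. The associated Dynkin diagram is a chain of 2 nodes with a fork of two nodes at one end (D_4), so the type is D_4 (the algebra so(8)).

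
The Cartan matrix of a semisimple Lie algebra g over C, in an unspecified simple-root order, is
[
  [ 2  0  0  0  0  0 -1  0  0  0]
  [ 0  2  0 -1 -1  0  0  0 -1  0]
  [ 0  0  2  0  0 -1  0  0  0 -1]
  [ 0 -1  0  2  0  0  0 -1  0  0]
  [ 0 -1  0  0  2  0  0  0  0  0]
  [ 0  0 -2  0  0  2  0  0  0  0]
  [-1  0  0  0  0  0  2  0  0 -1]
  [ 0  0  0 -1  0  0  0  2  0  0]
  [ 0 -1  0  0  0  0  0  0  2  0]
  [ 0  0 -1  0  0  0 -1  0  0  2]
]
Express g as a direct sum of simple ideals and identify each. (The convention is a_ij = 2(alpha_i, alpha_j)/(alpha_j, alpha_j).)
The diagram associated to this matrix has two connected components: the simple roots {alpha_1, alpha_3, alpha_6, alpha_7, alpha_10} form a chain of 5 nodes with a double edge at one end; the terminal node there is the unique long simple root (C_5), and {alpha_2, alpha_4, alpha_5, alpha_8, alpha_9} form a chain of 3 nodes with a fork of two nodes at one end (D_5). A semisimple Lie algebra decomposes uniquely as the direct sum of simple ideals, one per connected component of its Dynkin diagram, so g ≅ C_5 ⊕ D_5 (dimension 55 + 45 = 100).

C_5 (sp(10)) + D_5 (so(10))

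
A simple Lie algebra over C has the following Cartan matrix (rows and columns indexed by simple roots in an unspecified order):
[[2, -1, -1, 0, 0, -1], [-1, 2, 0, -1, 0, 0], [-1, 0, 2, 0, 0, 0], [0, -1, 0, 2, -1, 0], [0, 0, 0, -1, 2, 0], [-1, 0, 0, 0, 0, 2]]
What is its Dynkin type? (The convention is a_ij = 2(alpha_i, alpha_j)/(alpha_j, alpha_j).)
D_6 (so(12))

The matrix has rank 6 with 2's on the diagonal. Reading the off-diagonal entries as Dynkin edges (a single edge where a_ij = a_ji = -1; a double or triple edge where a_ij * a_ji = 2 or 3), the diagram is a chain of 4 nodes with a fork of two nodes at one end (D_6). One simple-root ordering that puts it in standard form is (alpha_5, alpha_4, alpha_2, alpha_1, alpha_6, alpha_3). So the algebra is type D_6, i.e. so(12).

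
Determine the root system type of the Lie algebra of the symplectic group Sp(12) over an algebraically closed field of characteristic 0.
type C_6

This is sp(12), which has dimension 12(12+1)/2 = 78 and rank 12/2 = 6. In the classification of classical Lie algebras, the symplectic algebra sp(2n) has type C_n; here n = 6, so the Dynkin diagram is a chain of 6 nodes with a double edge at one end; the terminal node there is the unique long simple root (C_6). Hence the type is C_6.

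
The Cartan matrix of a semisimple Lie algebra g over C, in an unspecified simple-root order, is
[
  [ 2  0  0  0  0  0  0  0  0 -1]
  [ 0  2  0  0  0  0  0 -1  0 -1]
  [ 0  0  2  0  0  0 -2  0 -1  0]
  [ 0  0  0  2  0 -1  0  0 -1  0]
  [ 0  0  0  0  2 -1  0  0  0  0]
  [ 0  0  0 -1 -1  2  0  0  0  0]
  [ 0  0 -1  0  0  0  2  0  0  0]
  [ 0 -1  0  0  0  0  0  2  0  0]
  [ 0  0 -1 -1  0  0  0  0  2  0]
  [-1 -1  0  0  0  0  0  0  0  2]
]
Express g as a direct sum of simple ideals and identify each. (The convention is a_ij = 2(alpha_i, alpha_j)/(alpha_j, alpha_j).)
The diagram associated to this matrix has two connected components: the simple roots {alpha_1, alpha_2, alpha_8, alpha_10} form a chain of 4 nodes with single edges (A_4), and {alpha_3, alpha_4, alpha_5, alpha_6, alpha_7, alpha_9} form a chain of 6 nodes with a double edge at one end; the terminal node there is the unique short simple root (B_6). A semisimple Lie algebra decomposes uniquely as the direct sum of simple ideals, one per connected component of its Dynkin diagram, so g ≅ A_4 ⊕ B_6 (dimension 24 + 78 = 102).

type A_4 + type B_6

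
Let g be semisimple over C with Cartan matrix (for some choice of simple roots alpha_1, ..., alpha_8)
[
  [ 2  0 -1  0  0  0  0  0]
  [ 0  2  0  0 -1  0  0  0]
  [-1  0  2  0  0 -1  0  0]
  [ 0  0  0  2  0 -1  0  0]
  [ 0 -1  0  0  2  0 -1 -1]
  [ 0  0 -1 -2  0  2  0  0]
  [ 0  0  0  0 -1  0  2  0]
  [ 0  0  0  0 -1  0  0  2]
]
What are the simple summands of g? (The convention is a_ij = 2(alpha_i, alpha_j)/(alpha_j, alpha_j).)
The diagram associated to this matrix has two connected components: the simple roots {alpha_1, alpha_3, alpha_4, alpha_6} form a chain of 4 nodes with a double edge at one end; the terminal node there is the unique short simple root (B_4), and {alpha_2, alpha_5, alpha_7, alpha_8} form a chain of 2 nodes with a fork of two nodes at one end (D_4). A semisimple Lie algebra decomposes uniquely as the direct sum of simple ideals, one per connected component of its Dynkin diagram, so g ≅ B_4 ⊕ D_4 (dimension 36 + 28 = 64).

B4 + D4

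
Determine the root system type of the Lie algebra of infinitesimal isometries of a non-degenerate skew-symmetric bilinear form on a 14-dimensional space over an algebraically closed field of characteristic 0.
C_7

This is sp(14), which has dimension 14(14+1)/2 = 105 and rank 14/2 = 7. In the classification of classical Lie algebras, the symplectic algebra sp(2n) has type C_n; here n = 7, so the Dynkin diagram is a chain of 7 nodes with a double edge at one end; the terminal node there is the unique long simple root (C_7). Hence the type is C_7.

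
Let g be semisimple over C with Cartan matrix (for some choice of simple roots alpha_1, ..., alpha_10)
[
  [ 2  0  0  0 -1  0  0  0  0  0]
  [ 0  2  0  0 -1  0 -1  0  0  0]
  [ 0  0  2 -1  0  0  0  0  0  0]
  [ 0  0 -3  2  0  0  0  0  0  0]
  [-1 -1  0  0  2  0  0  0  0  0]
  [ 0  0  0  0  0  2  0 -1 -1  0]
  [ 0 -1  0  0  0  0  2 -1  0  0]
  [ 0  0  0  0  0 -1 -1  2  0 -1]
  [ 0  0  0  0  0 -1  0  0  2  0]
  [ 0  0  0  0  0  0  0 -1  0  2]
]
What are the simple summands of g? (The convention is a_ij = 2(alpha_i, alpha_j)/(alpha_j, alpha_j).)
The diagram associated to this matrix has two connected components: the simple roots {alpha_1, alpha_2, alpha_5, alpha_6, alpha_7, alpha_8, alpha_9, alpha_10} form a chain of 7 nodes with one extra node attached to the third node from one end (E_8), and {alpha_3, alpha_4} form two nodes joined by a triple edge (G_2). A semisimple Lie algebra decomposes uniquely as the direct sum of simple ideals, one per connected component of its Dynkin diagram, so g ≅ E_8 ⊕ G_2 (dimension 248 + 14 = 262).

E8 ⊕ G2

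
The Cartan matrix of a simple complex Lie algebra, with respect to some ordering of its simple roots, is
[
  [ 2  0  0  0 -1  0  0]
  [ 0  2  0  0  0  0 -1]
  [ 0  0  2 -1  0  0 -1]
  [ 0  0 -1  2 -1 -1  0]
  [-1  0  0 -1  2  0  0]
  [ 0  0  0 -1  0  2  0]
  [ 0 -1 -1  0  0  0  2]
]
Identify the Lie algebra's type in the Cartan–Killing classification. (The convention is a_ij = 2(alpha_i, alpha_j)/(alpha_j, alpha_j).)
The matrix has rank 7 with 2's on the diagonal. Reading the off-diagonal entries as Dynkin edges (a single edge where a_ij = a_ji = -1; a double or triple edge where a_ij * a_ji = 2 or 3), the diagram is a chain of 6 nodes with one extra node attached to the third node from one end (E_7). One simple-root ordering that puts it in standard form is (alpha_1, alpha_6, alpha_5, alpha_4, alpha_3, alpha_7, alpha_2). So the algebra is type E_7.

type E_7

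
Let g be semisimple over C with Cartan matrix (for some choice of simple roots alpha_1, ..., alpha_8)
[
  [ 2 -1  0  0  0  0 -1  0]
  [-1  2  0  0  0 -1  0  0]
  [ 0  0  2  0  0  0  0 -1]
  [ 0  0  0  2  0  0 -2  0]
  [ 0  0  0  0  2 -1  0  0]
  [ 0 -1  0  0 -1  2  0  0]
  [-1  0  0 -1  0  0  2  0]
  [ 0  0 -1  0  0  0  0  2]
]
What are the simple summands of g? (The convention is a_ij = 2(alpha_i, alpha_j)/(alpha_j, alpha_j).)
The diagram associated to this matrix has two connected components: the simple roots {alpha_3, alpha_8} form a chain of 2 nodes with single edges (A_2), and {alpha_1, alpha_2, alpha_4, alpha_5, alpha_6, alpha_7} form a chain of 6 nodes with a double edge at one end; the terminal node there is the unique long simple root (C_6). A semisimple Lie algebra decomposes uniquely as the direct sum of simple ideals, one per connected component of its Dynkin diagram, so g ≅ A_2 ⊕ C_6 (dimension 8 + 78 = 86).

A_2 + C_6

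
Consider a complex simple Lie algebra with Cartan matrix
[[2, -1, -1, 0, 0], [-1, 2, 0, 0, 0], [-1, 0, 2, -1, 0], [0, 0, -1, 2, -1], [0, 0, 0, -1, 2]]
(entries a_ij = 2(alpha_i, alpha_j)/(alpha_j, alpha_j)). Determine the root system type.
The matrix has rank 5 with 2's on the diagonal. Reading the off-diagonal entries as Dynkin edges (a single edge where a_ij = a_ji = -1; a double or triple edge where a_ij * a_ji = 2 or 3), the diagram is a chain of 5 nodes with single edges (A_5). One simple-root ordering that puts it in standard form is (alpha_2, alpha_1, alpha_3, alpha_4, alpha_5). So the algebra is type A_5, i.e. sl(6).

A5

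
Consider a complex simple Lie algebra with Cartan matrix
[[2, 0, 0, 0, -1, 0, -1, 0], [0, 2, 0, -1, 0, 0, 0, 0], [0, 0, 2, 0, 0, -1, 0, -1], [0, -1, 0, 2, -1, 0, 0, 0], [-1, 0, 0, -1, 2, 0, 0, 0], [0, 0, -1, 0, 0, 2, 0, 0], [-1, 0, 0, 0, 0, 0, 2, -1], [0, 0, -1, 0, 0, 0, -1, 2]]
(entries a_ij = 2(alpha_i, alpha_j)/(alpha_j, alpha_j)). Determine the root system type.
The matrix has rank 8 with 2's on the diagonal. Reading the off-diagonal entries as Dynkin edges (a single edge where a_ij = a_ji = -1; a double or triple edge where a_ij * a_ji = 2 or 3), the diagram is a chain of 8 nodes with single edges (A_8). One simple-root ordering that puts it in standard form is (alpha_2, alpha_4, alpha_5, alpha_1, alpha_7, alpha_8, alpha_3, alpha_6). So the algebra is type A_8, i.e. sl(9).

A8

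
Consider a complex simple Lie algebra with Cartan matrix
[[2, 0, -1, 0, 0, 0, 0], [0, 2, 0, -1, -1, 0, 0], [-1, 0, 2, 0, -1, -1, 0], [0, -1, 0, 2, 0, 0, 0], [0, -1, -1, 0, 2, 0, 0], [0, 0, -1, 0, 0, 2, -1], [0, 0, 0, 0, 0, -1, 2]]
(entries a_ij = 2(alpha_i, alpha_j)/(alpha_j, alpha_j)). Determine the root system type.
E_7

The matrix has rank 7 with 2's on the diagonal. Reading the off-diagonal entries as Dynkin edges (a single edge where a_ij = a_ji = -1; a double or triple edge where a_ij * a_ji = 2 or 3), the diagram is a chain of 6 nodes with one extra node attached to the third node from one end (E_7). One simple-root ordering that puts it in standard form is (alpha_7, alpha_1, alpha_6, alpha_3, alpha_5, alpha_2, alpha_4). So the algebra is type E_7.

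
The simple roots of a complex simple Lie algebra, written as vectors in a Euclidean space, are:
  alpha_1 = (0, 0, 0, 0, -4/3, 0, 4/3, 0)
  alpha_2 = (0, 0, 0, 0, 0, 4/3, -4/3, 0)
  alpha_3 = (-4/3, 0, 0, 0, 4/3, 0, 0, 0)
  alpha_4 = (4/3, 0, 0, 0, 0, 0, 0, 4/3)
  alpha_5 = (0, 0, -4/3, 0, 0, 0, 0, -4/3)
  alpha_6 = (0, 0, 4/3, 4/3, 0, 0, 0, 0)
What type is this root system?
A_6

Compute the Cartan integers a_ij = 2(alpha_i, alpha_j)/(alpha_j, alpha_j); the resulting 6x6 Cartan matrix is
[[2, -1, -1, 0, 0, 0], [-1, 2, 0, 0, 0, 0], [-1, 0, 2, -1, 0, 0], [0, 0, -1, 2, -1, 0], [0, 0, 0, -1, 2, -1], [0, 0, 0, 0, -1, 2]].
All simple roots have the same length, so the diagram is simply laced. The associated Dynkin diagram is a chain of 6 nodes with single edges (A_6), so the type is A_6 (the algebra sl(7)).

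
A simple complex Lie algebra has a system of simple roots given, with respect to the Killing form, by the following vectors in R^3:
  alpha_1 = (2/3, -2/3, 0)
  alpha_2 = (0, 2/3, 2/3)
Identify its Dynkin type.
Compute the Cartan integers a_ij = 2(alpha_i, alpha_j)/(alpha_j, alpha_j); the resulting 2x2 Cartan matrix is
[[2, -1], [-1, 2]].
All simple roots have the same length, so the diagram is simply laced. The associated Dynkin diagram is a chain of 2 nodes with single edges (A_2), so the type is A_2 (the algebra sl(3)).

A_2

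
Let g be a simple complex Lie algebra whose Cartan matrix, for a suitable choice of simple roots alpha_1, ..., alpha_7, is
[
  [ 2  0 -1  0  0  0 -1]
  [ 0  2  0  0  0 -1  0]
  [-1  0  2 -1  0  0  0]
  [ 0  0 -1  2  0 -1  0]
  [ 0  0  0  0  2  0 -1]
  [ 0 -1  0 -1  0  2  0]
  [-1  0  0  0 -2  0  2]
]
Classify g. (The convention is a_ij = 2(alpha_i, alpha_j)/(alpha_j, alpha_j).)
The matrix has rank 7 with 2's on the diagonal. Reading the off-diagonal entries as Dynkin edges (a single edge where a_ij = a_ji = -1; a double or triple edge where a_ij * a_ji = 2 or 3), the diagram is a chain of 7 nodes with a double edge at one end; the terminal node there is the unique short simple root (B_7). One simple-root ordering that puts it in standard form is (alpha_2, alpha_6, alpha_4, alpha_3, alpha_1, alpha_7, alpha_5). So the algebra is type B_7, i.e. so(15).

B_7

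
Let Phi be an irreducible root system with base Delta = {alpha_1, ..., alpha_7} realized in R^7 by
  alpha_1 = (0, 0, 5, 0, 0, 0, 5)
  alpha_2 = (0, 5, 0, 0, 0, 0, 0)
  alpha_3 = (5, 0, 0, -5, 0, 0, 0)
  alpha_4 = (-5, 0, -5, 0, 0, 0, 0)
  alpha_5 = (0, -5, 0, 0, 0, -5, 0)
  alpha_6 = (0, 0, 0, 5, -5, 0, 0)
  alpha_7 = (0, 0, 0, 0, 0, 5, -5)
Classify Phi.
Compute the Cartan integers a_ij = 2(alpha_i, alpha_j)/(alpha_j, alpha_j); the resulting 7x7 Cartan matrix is
[[2, 0, 0, -1, 0, 0, -1], [0, 2, 0, 0, -1, 0, 0], [0, 0, 2, -1, 0, -1, 0], [-1, 0, -1, 2, 0, 0, 0], [0, -2, 0, 0, 2, 0, -1], [0, 0, -1, 0, 0, 2, 0], [-1, 0, 0, 0, -1, 0, 2]].
The roots have two lengths (squared-length ratio 2:1); the short ones are alpha_{2}. The associated Dynkin diagram is a chain of 7 nodes with a double edge at one end; the terminal node there is the unique short simple root (B_7), so the type is B_7 (the algebra so(15)).

type B_7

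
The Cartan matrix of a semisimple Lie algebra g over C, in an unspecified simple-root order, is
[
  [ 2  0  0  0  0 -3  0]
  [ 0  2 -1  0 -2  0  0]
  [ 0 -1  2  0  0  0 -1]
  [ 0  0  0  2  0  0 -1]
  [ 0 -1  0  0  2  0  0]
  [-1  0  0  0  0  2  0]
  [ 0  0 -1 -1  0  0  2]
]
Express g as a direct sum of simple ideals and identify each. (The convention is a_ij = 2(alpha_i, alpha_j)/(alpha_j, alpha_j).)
The diagram associated to this matrix has two connected components: the simple roots {alpha_2, alpha_3, alpha_4, alpha_5, alpha_7} form a chain of 5 nodes with a double edge at one end; the terminal node there is the unique short simple root (B_5), and {alpha_1, alpha_6} form two nodes joined by a triple edge (G_2). A semisimple Lie algebra decomposes uniquely as the direct sum of simple ideals, one per connected component of its Dynkin diagram, so g ≅ B_5 ⊕ G_2 (dimension 55 + 14 = 69).

type B_5 ⊕ type G_2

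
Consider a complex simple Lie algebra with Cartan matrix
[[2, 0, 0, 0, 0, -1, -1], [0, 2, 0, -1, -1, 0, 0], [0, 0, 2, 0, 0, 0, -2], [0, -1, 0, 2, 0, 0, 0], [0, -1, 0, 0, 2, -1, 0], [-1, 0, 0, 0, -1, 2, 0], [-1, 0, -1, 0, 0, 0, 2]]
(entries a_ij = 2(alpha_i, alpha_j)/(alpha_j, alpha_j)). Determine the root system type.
C_7 (sp(14))

The matrix has rank 7 with 2's on the diagonal. Reading the off-diagonal entries as Dynkin edges (a single edge where a_ij = a_ji = -1; a double or triple edge where a_ij * a_ji = 2 or 3), the diagram is a chain of 7 nodes with a double edge at one end; the terminal node there is the unique long simple root (C_7). One simple-root ordering that puts it in standard form is (alpha_4, alpha_2, alpha_5, alpha_6, alpha_1, alpha_7, alpha_3). So the algebra is type C_7, i.e. sp(14).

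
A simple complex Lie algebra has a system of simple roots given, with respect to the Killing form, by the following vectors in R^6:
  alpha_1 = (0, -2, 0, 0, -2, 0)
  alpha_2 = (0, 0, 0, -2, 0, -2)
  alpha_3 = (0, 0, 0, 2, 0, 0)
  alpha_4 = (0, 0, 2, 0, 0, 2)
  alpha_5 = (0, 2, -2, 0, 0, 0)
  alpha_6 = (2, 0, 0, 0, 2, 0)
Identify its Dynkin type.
B_6

Compute the Cartan integers a_ij = 2(alpha_i, alpha_j)/(alpha_j, alpha_j); the resulting 6x6 Cartan matrix is
[[2, 0, 0, 0, -1, -1], [0, 2, -2, -1, 0, 0], [0, -1, 2, 0, 0, 0], [0, -1, 0, 2, -1, 0], [-1, 0, 0, -1, 2, 0], [-1, 0, 0, 0, 0, 2]].
The roots have two lengths (squared-length ratio 2:1); the short ones are alpha_{3}. The associated Dynkin diagram is a chain of 6 nodes with a double edge at one end; the terminal node there is the unique short simple root (B_6), so the type is B_6 (the algebra so(13)).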